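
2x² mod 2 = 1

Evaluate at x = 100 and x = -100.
x = 100: LHS = (2·100²) mod 2 = 20000 mod 2 = 0; 0 = 1 — FAILS
x = -100: LHS = (2·(-100)²) mod 2 = 20000 mod 2 = 0; 0 = 1 — FAILS

Answer: No, fails for both x = 100 and x = -100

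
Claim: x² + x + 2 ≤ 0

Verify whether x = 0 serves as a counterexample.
Substitute x = 0 into the relation:
x = 0: LHS = 0² + 0 + 2 = 2; 2 ≤ 0 — FAILS

Since the claim fails at x = 0, this value is a counterexample.

Answer: Yes, x = 0 is a counterexample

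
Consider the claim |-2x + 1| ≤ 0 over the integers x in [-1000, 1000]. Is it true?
The claim fails at x = 0:
x = 0: LHS = |-2·0 + 1| = |1| = 1; 1 ≤ 0 — FAILS

Because a single integer refutes it, the statement is false.

Answer: False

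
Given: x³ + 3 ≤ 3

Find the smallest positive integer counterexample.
Testing positive integers:
x = 1: LHS = 1³ + 3 = 4; 4 ≤ 3 — FAILS  ← smallest positive counterexample

Answer: x = 1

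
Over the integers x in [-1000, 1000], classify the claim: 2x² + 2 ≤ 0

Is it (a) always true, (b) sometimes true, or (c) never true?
Over all integers in [-1000, 1000], LHS − RHS is smallest at x = 0, where it equals 2:
x = 0: LHS = 2·0² + 2 = 2; 2 ≤ 0 — FAILS
At the ends of the range:
x = -1000: LHS = 2·(-1000)² + 2 = 2000002; 2000002 ≤ 0 — FAILS
x = 1000: LHS = 2·1000² + 2 = 2000002; 2000002 ≤ 0 — FAILS
Hence LHS − RHS is never zero or negative, i.e. LHS > RHS throughout, so the claimed relation (≤) fails for every integer in [-1000, 1000].

No integer in the range satisfies it.

Answer: Never true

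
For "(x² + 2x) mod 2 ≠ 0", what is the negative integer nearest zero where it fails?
Testing negative integers from -1 downward:
x = -1: LHS = ((-1)² + 2·(-1)) mod 2 = (-1) mod 2 = 1; 1 ≠ 0 — holds
x = -2: LHS = ((-2)² + 2·(-2)) mod 2 = 0 mod 2 = 0; 0 ≠ 0 — FAILS  ← closest negative counterexample to 0

Answer: x = -2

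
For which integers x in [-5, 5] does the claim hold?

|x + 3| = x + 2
Over all integers in [-5, 5], LHS − RHS is always positive; it is smallest at x = 0, where it equals 1:
x = 0: LHS = |0 + 3| = |3| = 3, RHS = 0 + 2 = 2; 3 = 2 — FAILS
At the ends of the range:
x = -5: LHS = |(-5) + 3| = |-2| = 2, RHS = (-5) + 2 = -3; 2 = -3 — FAILS
x = 5: LHS = |5 + 3| = |8| = 8, RHS = 5 + 2 = 7; 8 = 7 — FAILS
Hence LHS − RHS is never 0, i.e. the two sides are never equal, so the claimed relation (=) fails for every integer in [-5, 5].

Answer: None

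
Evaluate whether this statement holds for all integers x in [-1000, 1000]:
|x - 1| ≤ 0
The claim fails at x = 0:
x = 0: LHS = |0 - 1| = |-1| = 1; 1 ≤ 0 — FAILS

Because a single integer refutes it, the statement is false.

Answer: False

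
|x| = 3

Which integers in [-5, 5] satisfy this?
Holds for: {-3, 3}
Fails for: {-5, -4, -2, -1, 0, 1, 2, 4, 5}

Answer: {-3, 3}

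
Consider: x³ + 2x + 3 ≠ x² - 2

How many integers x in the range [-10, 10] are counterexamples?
Track d = LHS − RHS over the integers in [-10, 10]. Equality would need d = 0, but d changes sign only between consecutive integers, jumping over 0:
x = -2: LHS = (-2)³ + 2·(-2) + 3 = -9, RHS = (-2)² - 2 = 2; -9 ≠ 2 — holds  (d = -11)
x = -1: LHS = (-1)³ + 2·(-1) + 3 = 0, RHS = (-1)² - 2 = -1; 0 ≠ -1 — holds  (d = 1)
Away from these crossings d keeps a constant sign, and checking every integer in [-10, 10] confirms d ≠ 0 throughout. Hence the two sides are never equal, so the relation holds for every integer in [-10, 10].

No counterexample appears in that range.

Answer: 0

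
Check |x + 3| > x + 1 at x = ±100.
x = 100: LHS = |100 + 3| = |103| = 103, RHS = 100 + 1 = 101; 103 > 101 — holds
x = -100: LHS = |(-100) + 3| = |-97| = 97, RHS = (-100) + 1 = -99; 97 > -99 — holds

Answer: Yes, holds for both x = 100 and x = -100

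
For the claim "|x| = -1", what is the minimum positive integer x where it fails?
Testing positive integers:
x = 1: LHS = |1| = 1; 1 = -1 — FAILS  ← smallest positive counterexample

Answer: x = 1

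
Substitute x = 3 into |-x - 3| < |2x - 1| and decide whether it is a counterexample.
Substitute x = 3 into the relation:
x = 3: LHS = |-3 - 3| = |-6| = 6, RHS = |2·3 - 1| = |5| = 5; 6 < 5 — FAILS

Since the claim fails at x = 3, this value is a counterexample.

Answer: Yes, x = 3 is a counterexample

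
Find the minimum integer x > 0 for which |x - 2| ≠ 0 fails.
Testing positive integers:
x = 1: LHS = |1 - 2| = |-1| = 1; 1 ≠ 0 — holds
x = 2: LHS = |2 - 2| = |0| = 0; 0 ≠ 0 — FAILS  ← smallest positive counterexample

Answer: x = 2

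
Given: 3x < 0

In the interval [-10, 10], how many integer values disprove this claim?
Counterexamples in [-10, 10]: {0, 1, 2, 3, 4, 5, 6, 7, 8, 9, 10}.

Counting them gives 11 values.

Answer: 11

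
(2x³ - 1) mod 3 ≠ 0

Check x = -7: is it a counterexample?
Substitute x = -7 into the relation:
x = -7: LHS = (2·(-7)³ - 1) mod 3 = (-687) mod 3 = 0; 0 ≠ 0 — FAILS

Since the claim fails at x = -7, this value is a counterexample.

Answer: Yes, x = -7 is a counterexample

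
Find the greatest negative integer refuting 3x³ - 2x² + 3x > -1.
Testing negative integers from -1 downward:
x = -1: LHS = 3·(-1)³ - 2·(-1)² + 3·(-1) = -8; -8 > -1 — FAILS  ← closest negative counterexample to 0

Answer: x = -1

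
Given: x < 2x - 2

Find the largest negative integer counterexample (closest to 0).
Testing negative integers from -1 downward:
x = -1: RHS = 2·(-1) - 2 = -4; -1 < -4 — FAILS  ← closest negative counterexample to 0

Answer: x = -1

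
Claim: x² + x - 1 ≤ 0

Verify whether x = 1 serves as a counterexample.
Substitute x = 1 into the relation:
x = 1: LHS = 1² + 1 - 1 = 1; 1 ≤ 0 — FAILS

Since the claim fails at x = 1, this value is a counterexample.

Answer: Yes, x = 1 is a counterexample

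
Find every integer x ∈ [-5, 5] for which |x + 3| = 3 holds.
Holds for: {0}
Fails for: {-5, -4, -3, -2, -1, 1, 2, 3, 4, 5}

Answer: {0}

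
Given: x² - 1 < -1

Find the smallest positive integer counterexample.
Testing positive integers:
x = 1: LHS = 1² - 1 = 0; 0 < -1 — FAILS  ← smallest positive counterexample

Answer: x = 1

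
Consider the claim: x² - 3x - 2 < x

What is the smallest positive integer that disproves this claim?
Testing positive integers:
x = 1: LHS = 1² - 3·1 - 2 = -4; -4 < 1 — holds
x = 2: LHS = 2² - 3·2 - 2 = -4; -4 < 2 — holds
x = 3: LHS = 3² - 3·3 - 2 = -2; -2 < 3 — holds
x = 4: LHS = 4² - 3·4 - 2 = 2; 2 < 4 — holds
x = 5: LHS = 5² - 3·5 - 2 = 8; 8 < 5 — FAILS  ← smallest positive counterexample

Answer: x = 5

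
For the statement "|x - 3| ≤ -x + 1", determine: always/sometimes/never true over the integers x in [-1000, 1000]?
Over all integers in [-1000, 1000], LHS − RHS is smallest at x = 0, where it equals 2:
x = 0: LHS = |0 - 3| = |-3| = 3, RHS = -0 + 1 = 1; 3 ≤ 1 — FAILS
At the ends of the range:
x = -1000: LHS = |(-1000) - 3| = |-1003| = 1003, RHS = -(-1000) + 1 = 1001; 1003 ≤ 1001 — FAILS
x = 1000: LHS = |1000 - 3| = |997| = 997, RHS = -1000 + 1 = -999; 997 ≤ -999 — FAILS
Hence LHS − RHS is never zero or negative, i.e. LHS > RHS throughout, so the claimed relation (≤) fails for every integer in [-1000, 1000].

No integer in the range satisfies it.

Answer: Never true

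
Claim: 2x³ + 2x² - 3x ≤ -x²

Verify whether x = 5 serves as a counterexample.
Substitute x = 5 into the relation:
x = 5: LHS = 2·5³ + 2·5² - 3·5 = 285, RHS = -5² = -25; 285 ≤ -25 — FAILS

Since the claim fails at x = 5, this value is a counterexample.

Answer: Yes, x = 5 is a counterexample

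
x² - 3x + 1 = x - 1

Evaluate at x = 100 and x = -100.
x = 100: LHS = 100² - 3·100 + 1 = 9701, RHS = 100 - 1 = 99; 9701 = 99 — FAILS
x = -100: LHS = (-100)² - 3·(-100) + 1 = 10301, RHS = (-100) - 1 = -101; 10301 = -101 — FAILS

Answer: No, fails for both x = 100 and x = -100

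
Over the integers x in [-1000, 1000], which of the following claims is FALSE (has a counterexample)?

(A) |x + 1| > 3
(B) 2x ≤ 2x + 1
(A) x = 0: LHS = |0 + 1| = |1| = 1; 1 > 3 — FAILS

(B) Over all integers in [-1000, 1000], LHS − RHS is largest at x = 0, where it equals -1:
x = 0: LHS = 2·0 = 0, RHS = 2·0 + 1 = 1; 0 ≤ 1 — holds
At the ends of the range:
x = -1000: LHS = 2·(-1000) = -2000, RHS = 2·(-1000) + 1 = -1999; -2000 ≤ -1999 — holds
x = 1000: LHS = 2·1000 = 2000, RHS = 2·1000 + 1 = 2001; 2000 ≤ 2001 — holds
Hence LHS − RHS is never positive, i.e. LHS ≤ RHS throughout, so the relation holds for every integer in [-1000, 1000].

Only (A) has a counterexample.

Answer: A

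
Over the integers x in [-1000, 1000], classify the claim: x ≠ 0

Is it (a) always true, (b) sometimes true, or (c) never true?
Holds at x = 1: 1 ≠ 0 — holds
Fails at x = 0: 0 ≠ 0 — FAILS
It is satisfied by some integers in the range but not all.

Answer: Sometimes true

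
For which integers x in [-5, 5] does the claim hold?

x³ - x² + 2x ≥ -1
Holds for: {0, 1, 2, 3, 4, 5}
Fails for: {-5, -4, -3, -2, -1}

Answer: {0, 1, 2, 3, 4, 5}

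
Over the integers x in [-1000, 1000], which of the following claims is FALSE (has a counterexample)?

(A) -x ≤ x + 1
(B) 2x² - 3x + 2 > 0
(A) x = -1: LHS = -(-1) = 1, RHS = (-1) + 1 = 0; 1 ≤ 0 — FAILS

(B) Over all integers in [-1000, 1000], LHS − RHS is smallest at x = 1, where it equals 1:
x = 1: LHS = 2·1² - 3·1 + 2 = 1; 1 > 0 — holds
At the ends of the range:
x = -1000: LHS = 2·(-1000)² - 3·(-1000) + 2 = 2003002; 2003002 > 0 — holds
x = 1000: LHS = 2·1000² - 3·1000 + 2 = 1997002; 1997002 > 0 — holds
Hence LHS − RHS is never zero or negative, i.e. LHS > RHS throughout, so the relation holds for every integer in [-1000, 1000].

Only (A) has a counterexample.

Answer: A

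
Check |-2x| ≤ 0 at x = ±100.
x = 100: LHS = |-2·100| = |-200| = 200; 200 ≤ 0 — FAILS
x = -100: LHS = |-2·(-100)| = |200| = 200; 200 ≤ 0 — FAILS

Answer: No, fails for both x = 100 and x = -100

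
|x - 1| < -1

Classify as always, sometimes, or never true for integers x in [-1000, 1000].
An absolute value is never negative, so the left side is ≥ 0 for every x, while the right side is -1. Tightest case in [-1000, 1000] is x = 1:
x = 1: LHS = |1 - 1| = |0| = 0; 0 < -1 — FAILS
Hence LHS − RHS is never negative, i.e. LHS ≥ RHS throughout, so the claimed relation (<) fails for every integer in [-1000, 1000].

No integer in the range satisfies it.

Answer: Never true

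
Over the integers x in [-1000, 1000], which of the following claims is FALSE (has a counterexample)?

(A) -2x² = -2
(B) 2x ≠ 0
(A) x = 0: LHS = -2·0² = 0; 0 = -2 — FAILS
(B) x = 0: LHS = 2·0 = 0; 0 ≠ 0 — FAILS

Answer: Both A and B are false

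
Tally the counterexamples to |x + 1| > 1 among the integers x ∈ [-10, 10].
Counterexamples in [-10, 10]: {-2, -1, 0}.

Counting them gives 3 values.

Answer: 3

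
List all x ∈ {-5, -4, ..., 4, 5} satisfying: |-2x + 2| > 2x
Holds for: {-5, -4, -3, -2, -1, 0}
Fails for: {1, 2, 3, 4, 5}

Answer: {-5, -4, -3, -2, -1, 0}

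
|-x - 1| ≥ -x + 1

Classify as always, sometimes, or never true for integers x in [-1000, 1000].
Holds at x = 0: LHS = |-0 - 1| = |-1| = 1, RHS = -0 + 1 = 1; 1 ≥ 1 — holds
Fails at x = -1: LHS = |-(-1) - 1| = |0| = 0, RHS = -(-1) + 1 = 2; 0 ≥ 2 — FAILS
It is satisfied by some integers in the range but not all.

Answer: Sometimes true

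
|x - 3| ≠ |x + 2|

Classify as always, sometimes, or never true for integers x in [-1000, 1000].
Track d = LHS − RHS over the integers in [-1000, 1000]. Equality would need d = 0, but d changes sign only between consecutive integers, jumping over 0:
x = 0: LHS = |0 - 3| = |-3| = 3, RHS = |0 + 2| = |2| = 2; 3 ≠ 2 — holds  (d = 1)
x = 1: LHS = |1 - 3| = |-2| = 2, RHS = |1 + 2| = |3| = 3; 2 ≠ 3 — holds  (d = -1)
Away from these crossings d keeps a constant sign, and checking every integer in [-1000, 1000] confirms d ≠ 0 throughout. Hence the two sides are never equal, so the relation holds for every integer in [-1000, 1000].

No counterexample exists.

Answer: Always true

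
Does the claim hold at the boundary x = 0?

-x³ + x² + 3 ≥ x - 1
x = 0: LHS = -0³ + 0² + 3 = 3, RHS = 0 - 1 = -1; 3 ≥ -1 — holds

The relation is satisfied at x = 0.

Answer: Yes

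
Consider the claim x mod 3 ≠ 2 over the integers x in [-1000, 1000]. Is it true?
The claim fails at x = -1:
x = -1: LHS = (-1) mod 3 = 2; 2 ≠ 2 — FAILS

Because a single integer refutes it, the statement is false.

Answer: False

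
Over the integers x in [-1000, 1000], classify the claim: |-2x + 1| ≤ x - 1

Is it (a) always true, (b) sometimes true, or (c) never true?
Over all integers in [-1000, 1000], LHS − RHS is smallest at x = 1, where it equals 1:
x = 1: LHS = |-2·1 + 1| = |-1| = 1, RHS = 1 - 1 = 0; 1 ≤ 0 — FAILS
At the ends of the range:
x = -1000: LHS = |-2·(-1000) + 1| = |2001| = 2001, RHS = (-1000) - 1 = -1001; 2001 ≤ -1001 — FAILS
x = 1000: LHS = |-2·1000 + 1| = |-1999| = 1999, RHS = 1000 - 1 = 999; 1999 ≤ 999 — FAILS
Hence LHS − RHS is never zero or negative, i.e. LHS > RHS throughout, so the claimed relation (≤) fails for every integer in [-1000, 1000].

No integer in the range satisfies it.

Answer: Never true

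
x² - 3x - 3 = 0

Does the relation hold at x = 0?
x = 0: LHS = 0² - 3·0 - 3 = -3; -3 = 0 — FAILS

The relation fails at x = 0, so x = 0 is a counterexample.

Answer: No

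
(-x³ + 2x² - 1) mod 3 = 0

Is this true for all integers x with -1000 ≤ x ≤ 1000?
The claim fails at x = 0:
x = 0: LHS = (-0³ + 2·0² - 1) mod 3 = (-1) mod 3 = 2; 2 = 0 — FAILS

Because a single integer refutes it, the statement is false.

Answer: False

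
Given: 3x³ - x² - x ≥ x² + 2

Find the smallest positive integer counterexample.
Testing positive integers:
x = 1: LHS = 3·1³ - 1² - 1 = 1, RHS = 1² + 2 = 3; 1 ≥ 3 — FAILS  ← smallest positive counterexample

Answer: x = 1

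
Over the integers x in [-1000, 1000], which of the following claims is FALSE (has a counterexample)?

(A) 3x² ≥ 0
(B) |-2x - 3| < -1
(A) Over all integers in [-1000, 1000], LHS − RHS is smallest at x = 0, where it equals 0:
x = 0: LHS = 3·0² = 0; 0 ≥ 0 — holds
At the ends of the range:
x = -1000: LHS = 3·(-1000)² = 3000000; 3000000 ≥ 0 — holds
x = 1000: LHS = 3·1000² = 3000000; 3000000 ≥ 0 — holds
Hence LHS − RHS is never negative, i.e. LHS ≥ RHS throughout, so the relation holds for every integer in [-1000, 1000].

(B) x = 0: LHS = |-2·0 - 3| = |-3| = 3; 3 < -1 — FAILS

Only (B) has a counterexample.

Answer: B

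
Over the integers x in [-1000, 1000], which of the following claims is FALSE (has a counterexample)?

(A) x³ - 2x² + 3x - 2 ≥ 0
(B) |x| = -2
(A) x = 0: LHS = 0³ - 2·0² + 3·0 - 2 = -2; -2 ≥ 0 — FAILS
(B) x = 0: LHS = |0| = 0; 0 = -2 — FAILS

Answer: Both A and B are false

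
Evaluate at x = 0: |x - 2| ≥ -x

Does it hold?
x = 0: LHS = |0 - 2| = |-2| = 2, RHS = -0 = 0; 2 ≥ 0 — holds

The relation is satisfied at x = 0.

Answer: Yes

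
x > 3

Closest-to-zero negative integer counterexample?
Testing negative integers from -1 downward:
x = -1: -1 > 3 — FAILS  ← closest negative counterexample to 0

Answer: x = -1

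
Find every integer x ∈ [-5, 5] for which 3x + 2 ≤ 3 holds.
Holds for: {-5, -4, -3, -2, -1, 0}
Fails for: {1, 2, 3, 4, 5}

Answer: {-5, -4, -3, -2, -1, 0}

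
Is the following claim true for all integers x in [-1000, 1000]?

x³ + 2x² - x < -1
The claim fails at x = 0:
x = 0: LHS = 0³ + 2·0² - 0 = 0; 0 < -1 — FAILS

Because a single integer refutes it, the statement is false.

Answer: False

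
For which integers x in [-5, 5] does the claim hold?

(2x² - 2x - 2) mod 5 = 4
For a polynomial with integer coefficients, its value mod 5 depends only on x mod 5, so it suffices to check one representative of each residue class, x = 0, 1, 2, 3, 4:
x = 0: LHS = (2·0² - 2·0 - 2) mod 5 = (-2) mod 5 = 3; 3 = 4 — FAILS
x = 1: LHS = (2·1² - 2·1 - 2) mod 5 = (-2) mod 5 = 3; 3 = 4 — FAILS
x = 2: LHS = (2·2² - 2·2 - 2) mod 5 = 2 mod 5 = 2; 2 = 4 — FAILS
x = 3: LHS = (2·3² - 2·3 - 2) mod 5 = 10 mod 5 = 0; 0 = 4 — FAILS
x = 4: LHS = (2·4² - 2·4 - 2) mod 5 = 22 mod 5 = 2; 2 = 4 — FAILS
The relation fails in every residue class, so the claimed relation (=) fails for every integer in [-5, 5].

Answer: None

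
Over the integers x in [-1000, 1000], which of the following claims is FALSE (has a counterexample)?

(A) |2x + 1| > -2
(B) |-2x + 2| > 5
(A) An absolute value is never negative, so the left side is ≥ 0 for every x, while the right side is -2. Tightest case in [-1000, 1000] is x = 0:
x = 0: LHS = |2·0 + 1| = |1| = 1; 1 > -2 — holds
Hence LHS − RHS is never zero or negative, i.e. LHS > RHS throughout, so the relation holds for every integer in [-1000, 1000].

(B) x = 0: LHS = |-2·0 + 2| = |2| = 2; 2 > 5 — FAILS

Only (B) has a counterexample.

Answer: B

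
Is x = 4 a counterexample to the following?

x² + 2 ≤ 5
Substitute x = 4 into the relation:
x = 4: LHS = 4² + 2 = 18; 18 ≤ 5 — FAILS

Since the claim fails at x = 4, this value is a counterexample.

Answer: Yes, x = 4 is a counterexample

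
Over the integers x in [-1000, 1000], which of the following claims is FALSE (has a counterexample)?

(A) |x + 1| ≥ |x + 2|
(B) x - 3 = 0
(A) x = 0: LHS = |0 + 1| = |1| = 1, RHS = |0 + 2| = |2| = 2; 1 ≥ 2 — FAILS
(B) x = 0: LHS = 0 - 3 = -3; -3 = 0 — FAILS

Answer: Both A and B are false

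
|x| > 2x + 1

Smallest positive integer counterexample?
Testing positive integers:
x = 1: LHS = |1| = 1, RHS = 2·1 + 1 = 3; 1 > 3 — FAILS  ← smallest positive counterexample

Answer: x = 1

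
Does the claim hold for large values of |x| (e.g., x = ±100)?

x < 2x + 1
x = 100: RHS = 2·100 + 1 = 201; 100 < 201 — holds
x = -100: RHS = 2·(-100) + 1 = -199; -100 < -199 — FAILS

Answer: Partially: holds for x = 100, fails for x = -100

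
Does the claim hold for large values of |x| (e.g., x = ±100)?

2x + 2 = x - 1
x = 100: LHS = 2·100 + 2 = 202, RHS = 100 - 1 = 99; 202 = 99 — FAILS
x = -100: LHS = 2·(-100) + 2 = -198, RHS = (-100) - 1 = -101; -198 = -101 — FAILS

Answer: No, fails for both x = 100 and x = -100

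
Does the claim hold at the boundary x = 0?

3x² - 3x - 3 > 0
x = 0: LHS = 3·0² - 3·0 - 3 = -3; -3 > 0 — FAILS

The relation fails at x = 0, so x = 0 is a counterexample.

Answer: No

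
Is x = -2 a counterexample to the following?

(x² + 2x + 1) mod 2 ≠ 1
Substitute x = -2 into the relation:
x = -2: LHS = ((-2)² + 2·(-2) + 1) mod 2 = 1 mod 2 = 1; 1 ≠ 1 — FAILS

Since the claim fails at x = -2, this value is a counterexample.

Answer: Yes, x = -2 is a counterexample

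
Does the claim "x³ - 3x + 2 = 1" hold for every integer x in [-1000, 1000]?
The claim fails at x = 0:
x = 0: LHS = 0³ - 3·0 + 2 = 2; 2 = 1 — FAILS

Because a single integer refutes it, the statement is false.

Answer: False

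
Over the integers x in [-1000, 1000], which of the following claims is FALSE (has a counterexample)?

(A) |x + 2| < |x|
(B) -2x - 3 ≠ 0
(A) x = 0: LHS = |0 + 2| = |2| = 2, RHS = |0| = 0; 2 < 0 — FAILS

(B) Track d = LHS − RHS over the integers in [-1000, 1000]. Equality would need d = 0, but d changes sign only between consecutive integers, jumping over 0:
x = -2: LHS = -2·(-2) - 3 = 1; 1 ≠ 0 — holds  (d = 1)
x = -1: LHS = -2·(-1) - 3 = -1; -1 ≠ 0 — holds  (d = -1)
Away from these crossings d keeps a constant sign, and checking every integer in [-1000, 1000] confirms d ≠ 0 throughout. Hence the two sides are never equal, so the relation holds for every integer in [-1000, 1000].

Only (A) has a counterexample.

Answer: A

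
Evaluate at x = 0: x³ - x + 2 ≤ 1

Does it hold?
x = 0: LHS = 0³ - 0 + 2 = 2; 2 ≤ 1 — FAILS

The relation fails at x = 0, so x = 0 is a counterexample.

Answer: No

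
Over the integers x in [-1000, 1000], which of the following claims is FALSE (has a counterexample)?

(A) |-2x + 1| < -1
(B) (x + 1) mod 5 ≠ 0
(A) x = 0: LHS = |-2·0 + 1| = |1| = 1; 1 < -1 — FAILS
(B) x = -1: LHS = ((-1) + 1) mod 5 = 0 mod 5 = 0; 0 ≠ 0 — FAILS

Answer: Both A and B are false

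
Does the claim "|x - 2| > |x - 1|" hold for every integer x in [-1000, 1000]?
The claim fails at x = 2:
x = 2: LHS = |2 - 2| = |0| = 0, RHS = |2 - 1| = |1| = 1; 0 > 1 — FAILS

Because a single integer refutes it, the statement is false.

Answer: False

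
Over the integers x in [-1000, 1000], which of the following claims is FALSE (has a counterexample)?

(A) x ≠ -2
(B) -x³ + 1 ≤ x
(A) x = -2: -2 ≠ -2 — FAILS
(B) x = 0: LHS = -0³ + 1 = 1; 1 ≤ 0 — FAILS

Answer: Both A and B are false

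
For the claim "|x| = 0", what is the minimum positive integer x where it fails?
Testing positive integers:
x = 1: LHS = |1| = 1; 1 = 0 — FAILS  ← smallest positive counterexample

Answer: x = 1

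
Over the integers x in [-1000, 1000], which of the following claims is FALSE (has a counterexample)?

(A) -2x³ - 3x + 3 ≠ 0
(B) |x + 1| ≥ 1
(A) Track d = LHS − RHS over the integers in [-1000, 1000]. Equality would need d = 0, but d changes sign only between consecutive integers, jumping over 0:
x = 0: LHS = -2·0³ - 3·0 + 3 = 3; 3 ≠ 0 — holds  (d = 3)
x = 1: LHS = -2·1³ - 3·1 + 3 = -2; -2 ≠ 0 — holds  (d = -2)
Away from these crossings d keeps a constant sign, and checking every integer in [-1000, 1000] confirms d ≠ 0 throughout. Hence the two sides are never equal, so the relation holds for every integer in [-1000, 1000].

(B) x = -1: LHS = |(-1) + 1| = |0| = 0; 0 ≥ 1 — FAILS

Only (B) has a counterexample.

Answer: B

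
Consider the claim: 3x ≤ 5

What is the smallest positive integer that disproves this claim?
Testing positive integers:
x = 1: LHS = 3·1 = 3; 3 ≤ 5 — holds
x = 2: LHS = 3·2 = 6; 6 ≤ 5 — FAILS  ← smallest positive counterexample

Answer: x = 2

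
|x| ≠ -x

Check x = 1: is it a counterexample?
Substitute x = 1 into the relation:
x = 1: LHS = |1| = 1; 1 ≠ -1 — holds

The claim holds here, so x = 1 is not a counterexample. (A counterexample exists elsewhere, e.g. x = 0.)

Answer: No, x = 1 is not a counterexample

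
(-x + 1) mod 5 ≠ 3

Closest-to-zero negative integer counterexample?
Testing negative integers from -1 downward:
x = -1: LHS = (-(-1) + 1) mod 5 = 2 mod 5 = 2; 2 ≠ 3 — holds
x = -2: LHS = (-(-2) + 1) mod 5 = 3 mod 5 = 3; 3 ≠ 3 — FAILS  ← closest negative counterexample to 0

Answer: x = -2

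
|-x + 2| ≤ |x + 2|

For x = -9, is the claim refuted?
Substitute x = -9 into the relation:
x = -9: LHS = |-(-9) + 2| = |11| = 11, RHS = |(-9) + 2| = |-7| = 7; 11 ≤ 7 — FAILS

Since the claim fails at x = -9, this value is a counterexample.

Answer: Yes, x = -9 is a counterexample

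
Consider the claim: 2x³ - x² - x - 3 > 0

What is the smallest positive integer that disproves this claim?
Testing positive integers:
x = 1: LHS = 2·1³ - 1² - 1 - 3 = -3; -3 > 0 — FAILS  ← smallest positive counterexample

Answer: x = 1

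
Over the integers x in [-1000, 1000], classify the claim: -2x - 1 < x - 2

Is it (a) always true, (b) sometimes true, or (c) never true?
Holds at x = 1: LHS = -2·1 - 1 = -3, RHS = 1 - 2 = -1; -3 < -1 — holds
Fails at x = 0: LHS = -2·0 - 1 = -1, RHS = 0 - 2 = -2; -1 < -2 — FAILS
It is satisfied by some integers in the range but not all.

Answer: Sometimes true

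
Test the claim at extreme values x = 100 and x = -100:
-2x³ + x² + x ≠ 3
x = 100: LHS = -2·100³ + 100² + 100 = -1989900; -1989900 ≠ 3 — holds
x = -100: LHS = -2·(-100)³ + (-100)² + (-100) = 2009900; 2009900 ≠ 3 — holds

Answer: Yes, holds for both x = 100 and x = -100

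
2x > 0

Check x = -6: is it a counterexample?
Substitute x = -6 into the relation:
x = -6: LHS = 2·(-6) = -12; -12 > 0 — FAILS

Since the claim fails at x = -6, this value is a counterexample.

Answer: Yes, x = -6 is a counterexample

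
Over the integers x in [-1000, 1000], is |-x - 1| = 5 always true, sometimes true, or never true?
Holds at x = 4: LHS = |-4 - 1| = |-5| = 5; 5 = 5 — holds
Fails at x = 0: LHS = |-0 - 1| = |-1| = 1; 1 = 5 — FAILS
It is satisfied by some integers in the range but not all.

Answer: Sometimes true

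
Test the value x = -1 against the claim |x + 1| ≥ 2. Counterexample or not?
Substitute x = -1 into the relation:
x = -1: LHS = |(-1) + 1| = |0| = 0; 0 ≥ 2 — FAILS

Since the claim fails at x = -1, this value is a counterexample.

Answer: Yes, x = -1 is a counterexample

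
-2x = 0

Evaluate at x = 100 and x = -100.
x = 100: LHS = -2·100 = -200; -200 = 0 — FAILS
x = -100: LHS = -2·(-100) = 200; 200 = 0 — FAILS

Answer: No, fails for both x = 100 and x = -100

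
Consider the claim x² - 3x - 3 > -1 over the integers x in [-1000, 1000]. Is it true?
The claim fails at x = 0:
x = 0: LHS = 0² - 3·0 - 3 = -3; -3 > -1 — FAILS

Because a single integer refutes it, the statement is false.

Answer: False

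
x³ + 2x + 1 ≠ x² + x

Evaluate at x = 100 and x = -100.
x = 100: LHS = 100³ + 2·100 + 1 = 1000201, RHS = 100² + 100 = 10100; 1000201 ≠ 10100 — holds
x = -100: LHS = (-100)³ + 2·(-100) + 1 = -1000199, RHS = (-100)² + (-100) = 9900; -1000199 ≠ 9900 — holds

Answer: Yes, holds for both x = 100 and x = -100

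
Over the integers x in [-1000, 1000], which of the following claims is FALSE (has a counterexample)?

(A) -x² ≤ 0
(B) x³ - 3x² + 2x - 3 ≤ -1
(A) Over all integers in [-1000, 1000], LHS − RHS is largest at x = 0, where it equals 0:
x = 0: LHS = -0² = 0; 0 ≤ 0 — holds
At the ends of the range:
x = -1000: LHS = -(-1000)² = -1000000; -1000000 ≤ 0 — holds
x = 1000: LHS = -1000² = -1000000; -1000000 ≤ 0 — holds
Hence LHS − RHS is never positive, i.e. LHS ≤ RHS throughout, so the relation holds for every integer in [-1000, 1000].

(B) x = 3: LHS = 3³ - 3·3² + 2·3 - 3 = 3; 3 ≤ -1 — FAILS

Only (B) has a counterexample.

Answer: B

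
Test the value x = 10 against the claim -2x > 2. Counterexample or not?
Substitute x = 10 into the relation:
x = 10: LHS = -2·10 = -20; -20 > 2 — FAILS

Since the claim fails at x = 10, this value is a counterexample.

Answer: Yes, x = 10 is a counterexample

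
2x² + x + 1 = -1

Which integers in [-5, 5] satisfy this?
Over all integers in [-5, 5], LHS − RHS is always positive; it is smallest at x = 0, where it equals 2:
x = 0: LHS = 2·0² + 0 + 1 = 1; 1 = -1 — FAILS
At the ends of the range:
x = -5: LHS = 2·(-5)² + (-5) + 1 = 46; 46 = -1 — FAILS
x = 5: LHS = 2·5² + 5 + 1 = 56; 56 = -1 — FAILS
Hence LHS − RHS is never 0, i.e. the two sides are never equal, so the claimed relation (=) fails for every integer in [-5, 5].

Answer: None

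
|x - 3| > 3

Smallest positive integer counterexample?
Testing positive integers:
x = 1: LHS = |1 - 3| = |-2| = 2; 2 > 3 — FAILS  ← smallest positive counterexample

Answer: x = 1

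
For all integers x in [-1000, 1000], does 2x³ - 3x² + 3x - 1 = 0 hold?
The claim fails at x = 0:
x = 0: LHS = 2·0³ - 3·0² + 3·0 - 1 = -1; -1 = 0 — FAILS

Because a single integer refutes it, the statement is false.

Answer: False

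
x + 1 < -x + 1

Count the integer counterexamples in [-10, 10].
Counterexamples in [-10, 10]: {0, 1, 2, 3, 4, 5, 6, 7, 8, 9, 10}.

Counting them gives 11 values.

Answer: 11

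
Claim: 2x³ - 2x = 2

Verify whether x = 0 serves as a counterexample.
Substitute x = 0 into the relation:
x = 0: LHS = 2·0³ - 2·0 = 0; 0 = 2 — FAILS

Since the claim fails at x = 0, this value is a counterexample.

Answer: Yes, x = 0 is a counterexample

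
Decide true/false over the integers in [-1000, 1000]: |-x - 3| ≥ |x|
The claim fails at x = -2:
x = -2: LHS = |-(-2) - 3| = |-1| = 1, RHS = |-2| = 2; 1 ≥ 2 — FAILS

Because a single integer refutes it, the statement is false.

Answer: False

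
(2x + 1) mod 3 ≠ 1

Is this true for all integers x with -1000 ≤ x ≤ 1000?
The claim fails at x = 0:
x = 0: LHS = (2·0 + 1) mod 3 = 1 mod 3 = 1; 1 ≠ 1 — FAILS

Because a single integer refutes it, the statement is false.

Answer: False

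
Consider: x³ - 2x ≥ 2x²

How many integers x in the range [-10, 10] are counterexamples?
Counterexamples in [-10, 10]: {-10, -9, -8, -7, -6, -5, -4, -3, -2, -1, 1, 2}.

Counting them gives 12 values.

Answer: 12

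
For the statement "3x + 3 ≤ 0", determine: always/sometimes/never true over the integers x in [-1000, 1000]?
Holds at x = -1: LHS = 3·(-1) + 3 = 0; 0 ≤ 0 — holds
Fails at x = 0: LHS = 3·0 + 3 = 3; 3 ≤ 0 — FAILS
It is satisfied by some integers in the range but not all.

Answer: Sometimes true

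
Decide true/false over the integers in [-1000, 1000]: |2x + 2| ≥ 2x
Over all integers in [-1000, 1000], LHS − RHS is smallest at x = 0, where it equals 2:
x = 0: LHS = |2·0 + 2| = |2| = 2, RHS = 2·0 = 0; 2 ≥ 0 — holds
At the ends of the range:
x = -1000: LHS = |2·(-1000) + 2| = |-1998| = 1998, RHS = 2·(-1000) = -2000; 1998 ≥ -2000 — holds
x = 1000: LHS = |2·1000 + 2| = |2002| = 2002, RHS = 2·1000 = 2000; 2002 ≥ 2000 — holds
Hence LHS − RHS is never negative, i.e. LHS ≥ RHS throughout, so the relation holds for every integer in [-1000, 1000].

No counterexample exists.

Answer: True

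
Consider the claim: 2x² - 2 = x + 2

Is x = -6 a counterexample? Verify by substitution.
Substitute x = -6 into the relation:
x = -6: LHS = 2·(-6)² - 2 = 70, RHS = (-6) + 2 = -4; 70 = -4 — FAILS

Since the claim fails at x = -6, this value is a counterexample.

Answer: Yes, x = -6 is a counterexample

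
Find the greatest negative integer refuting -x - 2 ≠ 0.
Testing negative integers from -1 downward:
x = -1: LHS = -(-1) - 2 = -1; -1 ≠ 0 — holds
x = -2: LHS = -(-2) - 2 = 0; 0 ≠ 0 — FAILS  ← closest negative counterexample to 0

Answer: x = -2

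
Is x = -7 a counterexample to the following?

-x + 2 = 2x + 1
Substitute x = -7 into the relation:
x = -7: LHS = -(-7) + 2 = 9, RHS = 2·(-7) + 1 = -13; 9 = -13 — FAILS

Since the claim fails at x = -7, this value is a counterexample.

Answer: Yes, x = -7 is a counterexample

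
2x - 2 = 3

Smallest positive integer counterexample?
Testing positive integers:
x = 1: LHS = 2·1 - 2 = 0; 0 = 3 — FAILS  ← smallest positive counterexample

Answer: x = 1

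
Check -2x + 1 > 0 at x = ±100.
x = 100: LHS = -2·100 + 1 = -199; -199 > 0 — FAILS
x = -100: LHS = -2·(-100) + 1 = 201; 201 > 0 — holds

Answer: Partially: fails for x = 100, holds for x = -100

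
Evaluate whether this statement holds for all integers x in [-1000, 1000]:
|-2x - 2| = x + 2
The claim fails at x = 1:
x = 1: LHS = |-2·1 - 2| = |-4| = 4, RHS = 1 + 2 = 3; 4 = 3 — FAILS

Because a single integer refutes it, the statement is false.

Answer: False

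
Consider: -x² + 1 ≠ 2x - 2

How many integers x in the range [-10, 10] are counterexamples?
Counterexamples in [-10, 10]: {-3, 1}.

Counting them gives 2 values.

Answer: 2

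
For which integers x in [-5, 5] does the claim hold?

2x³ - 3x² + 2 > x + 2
Holds for: {2, 3, 4, 5}
Fails for: {-5, -4, -3, -2, -1, 0, 1}

Answer: {2, 3, 4, 5}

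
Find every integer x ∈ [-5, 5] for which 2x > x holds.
Holds for: {1, 2, 3, 4, 5}
Fails for: {-5, -4, -3, -2, -1, 0}

Answer: {1, 2, 3, 4, 5}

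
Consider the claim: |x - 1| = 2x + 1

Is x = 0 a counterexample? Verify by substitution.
Substitute x = 0 into the relation:
x = 0: LHS = |0 - 1| = |-1| = 1, RHS = 2·0 + 1 = 1; 1 = 1 — holds

The claim holds here, so x = 0 is not a counterexample. (A counterexample exists elsewhere, e.g. x = 1.)

Answer: No, x = 0 is not a counterexample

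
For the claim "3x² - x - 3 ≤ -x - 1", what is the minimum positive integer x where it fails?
Testing positive integers:
x = 1: LHS = 3·1² - 1 - 3 = -1, RHS = -1 - 1 = -2; -1 ≤ -2 — FAILS  ← smallest positive counterexample

Answer: x = 1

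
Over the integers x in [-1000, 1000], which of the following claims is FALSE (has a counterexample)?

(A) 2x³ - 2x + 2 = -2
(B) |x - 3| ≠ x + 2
(A) x = 0: LHS = 2·0³ - 2·0 + 2 = 2; 2 = -2 — FAILS

(B) Track d = LHS − RHS over the integers in [-1000, 1000]. Equality would need d = 0, but d changes sign only between consecutive integers, jumping over 0:
x = 0: LHS = |0 - 3| = |-3| = 3, RHS = 0 + 2 = 2; 3 ≠ 2 — holds  (d = 1)
x = 1: LHS = |1 - 3| = |-2| = 2, RHS = 1 + 2 = 3; 2 ≠ 3 — holds  (d = -1)
Away from these crossings d keeps a constant sign, and checking every integer in [-1000, 1000] confirms d ≠ 0 throughout. Hence the two sides are never equal, so the relation holds for every integer in [-1000, 1000].

Only (A) has a counterexample.

Answer: A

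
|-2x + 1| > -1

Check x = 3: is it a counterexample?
Substitute x = 3 into the relation:
x = 3: LHS = |-2·3 + 1| = |-5| = 5; 5 > -1 — holds

The relation holds at x = 3, so it is not a counterexample.

Answer: No, x = 3 is not a counterexample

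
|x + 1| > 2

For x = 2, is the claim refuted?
Substitute x = 2 into the relation:
x = 2: LHS = |2 + 1| = |3| = 3; 3 > 2 — holds

The claim holds here, so x = 2 is not a counterexample. (A counterexample exists elsewhere, e.g. x = 0.)

Answer: No, x = 2 is not a counterexample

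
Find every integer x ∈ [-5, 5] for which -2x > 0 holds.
Holds for: {-5, -4, -3, -2, -1}
Fails for: {0, 1, 2, 3, 4, 5}

Answer: {-5, -4, -3, -2, -1}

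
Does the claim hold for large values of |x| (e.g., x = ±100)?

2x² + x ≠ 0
x = 100: LHS = 2·100² + 100 = 20100; 20100 ≠ 0 — holds
x = -100: LHS = 2·(-100)² + (-100) = 19900; 19900 ≠ 0 — holds

Answer: Yes, holds for both x = 100 and x = -100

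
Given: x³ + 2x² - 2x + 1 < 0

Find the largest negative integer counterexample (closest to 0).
Testing negative integers from -1 downward:
x = -1: LHS = (-1)³ + 2·(-1)² - 2·(-1) + 1 = 4; 4 < 0 — FAILS  ← closest negative counterexample to 0

Answer: x = -1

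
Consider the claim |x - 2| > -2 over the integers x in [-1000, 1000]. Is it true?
An absolute value is never negative, so the left side is ≥ 0 for every x, while the right side is -2. Tightest case in [-1000, 1000] is x = 2:
x = 2: LHS = |2 - 2| = |0| = 0; 0 > -2 — holds
Hence LHS − RHS is never zero or negative, i.e. LHS > RHS throughout, so the relation holds for every integer in [-1000, 1000].

No counterexample exists.

Answer: True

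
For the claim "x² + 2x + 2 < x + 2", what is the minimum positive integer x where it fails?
Testing positive integers:
x = 1: LHS = 1² + 2·1 + 2 = 5, RHS = 1 + 2 = 3; 5 < 3 — FAILS  ← smallest positive counterexample

Answer: x = 1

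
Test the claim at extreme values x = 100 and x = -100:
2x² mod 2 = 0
x = 100: LHS = (2·100²) mod 2 = 20000 mod 2 = 0; 0 = 0 — holds
x = -100: LHS = (2·(-100)²) mod 2 = 20000 mod 2 = 0; 0 = 0 — holds

Answer: Yes, holds for both x = 100 and x = -100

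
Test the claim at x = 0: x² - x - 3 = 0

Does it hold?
x = 0: LHS = 0² - 0 - 3 = -3; -3 = 0 — FAILS

The relation fails at x = 0, so x = 0 is a counterexample.

Answer: No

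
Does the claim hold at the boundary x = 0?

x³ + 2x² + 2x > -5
x = 0: LHS = 0³ + 2·0² + 2·0 = 0; 0 > -5 — holds

The relation is satisfied at x = 0.

Answer: Yes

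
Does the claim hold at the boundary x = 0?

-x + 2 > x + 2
x = 0: LHS = -0 + 2 = 2, RHS = 0 + 2 = 2; 2 > 2 — FAILS

The relation fails at x = 0, so x = 0 is a counterexample.

Answer: No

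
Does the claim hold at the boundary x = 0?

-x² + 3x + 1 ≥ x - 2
x = 0: LHS = -0² + 3·0 + 1 = 1, RHS = 0 - 2 = -2; 1 ≥ -2 — holds

The relation is satisfied at x = 0.

Answer: Yes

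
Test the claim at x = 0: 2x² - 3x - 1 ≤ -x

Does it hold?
x = 0: LHS = 2·0² - 3·0 - 1 = -1, RHS = -0 = 0; -1 ≤ 0 — holds

The relation is satisfied at x = 0.

Answer: Yes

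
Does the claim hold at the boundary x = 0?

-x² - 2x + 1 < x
x = 0: LHS = -0² - 2·0 + 1 = 1; 1 < 0 — FAILS

The relation fails at x = 0, so x = 0 is a counterexample.

Answer: No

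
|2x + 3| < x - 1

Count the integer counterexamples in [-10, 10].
Counterexamples in [-10, 10]: {-10, -9, -8, -7, -6, -5, -4, -3, -2, -1, 0, 1, 2, 3, 4, 5, 6, 7, 8, 9, 10}.

Counting them gives 21 values.

Answer: 21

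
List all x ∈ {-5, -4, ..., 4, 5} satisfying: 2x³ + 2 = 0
Holds for: {-1}
Fails for: {-5, -4, -3, -2, 0, 1, 2, 3, 4, 5}

Answer: {-1}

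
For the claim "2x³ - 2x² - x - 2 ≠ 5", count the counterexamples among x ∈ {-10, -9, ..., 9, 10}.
Track d = LHS − RHS over the integers in [-10, 10]. Equality would need d = 0, but d changes sign only between consecutive integers, jumping over 0:
x = 2: LHS = 2·2³ - 2·2² - 2 - 2 = 4; 4 ≠ 5 — holds  (d = -1)
x = 3: LHS = 2·3³ - 2·3² - 3 - 2 = 31; 31 ≠ 5 — holds  (d = 26)
Away from these crossings d keeps a constant sign, and checking every integer in [-10, 10] confirms d ≠ 0 throughout. Hence the two sides are never equal, so the relation holds for every integer in [-10, 10].

No counterexample appears in that range.

Answer: 0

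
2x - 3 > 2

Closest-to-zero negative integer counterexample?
Testing negative integers from -1 downward:
x = -1: LHS = 2·(-1) - 3 = -5; -5 > 2 — FAILS  ← closest negative counterexample to 0

Answer: x = -1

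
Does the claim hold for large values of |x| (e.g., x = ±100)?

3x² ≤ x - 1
x = 100: LHS = 3·100² = 30000, RHS = 100 - 1 = 99; 30000 ≤ 99 — FAILS
x = -100: LHS = 3·(-100)² = 30000, RHS = (-100) - 1 = -101; 30000 ≤ -101 — FAILS

Answer: No, fails for both x = 100 and x = -100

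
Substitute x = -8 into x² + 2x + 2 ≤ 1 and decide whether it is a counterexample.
Substitute x = -8 into the relation:
x = -8: LHS = (-8)² + 2·(-8) + 2 = 50; 50 ≤ 1 — FAILS

Since the claim fails at x = -8, this value is a counterexample.

Answer: Yes, x = -8 is a counterexample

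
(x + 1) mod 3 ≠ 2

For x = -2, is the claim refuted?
Substitute x = -2 into the relation:
x = -2: LHS = ((-2) + 1) mod 3 = (-1) mod 3 = 2; 2 ≠ 2 — FAILS

Since the claim fails at x = -2, this value is a counterexample.

Answer: Yes, x = -2 is a counterexample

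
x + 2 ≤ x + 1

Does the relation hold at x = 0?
x = 0: LHS = 0 + 2 = 2, RHS = 0 + 1 = 1; 2 ≤ 1 — FAILS

The relation fails at x = 0, so x = 0 is a counterexample.

Answer: No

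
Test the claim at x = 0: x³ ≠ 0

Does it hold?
x = 0: LHS = 0³ = 0; 0 ≠ 0 — FAILS

The relation fails at x = 0, so x = 0 is a counterexample.

Answer: No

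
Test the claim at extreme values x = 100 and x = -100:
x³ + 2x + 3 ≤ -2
x = 100: LHS = 100³ + 2·100 + 3 = 1000203; 1000203 ≤ -2 — FAILS
x = -100: LHS = (-100)³ + 2·(-100) + 3 = -1000197; -1000197 ≤ -2 — holds

Answer: Partially: fails for x = 100, holds for x = -100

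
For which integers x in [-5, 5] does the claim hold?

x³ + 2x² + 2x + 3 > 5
Holds for: {1, 2, 3, 4, 5}
Fails for: {-5, -4, -3, -2, -1, 0}

Answer: {1, 2, 3, 4, 5}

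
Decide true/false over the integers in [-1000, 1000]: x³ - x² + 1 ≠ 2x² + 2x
Track d = LHS − RHS over the integers in [-1000, 1000]. Equality would need d = 0, but d changes sign only between consecutive integers, jumping over 0:
x = -1: LHS = (-1)³ - (-1)² + 1 = -1, RHS = 2·(-1)² + 2·(-1) = 0; -1 ≠ 0 — holds  (d = -1)
x = 0: LHS = 0³ - 0² + 1 = 1, RHS = 2·0² + 2·0 = 0; 1 ≠ 0 — holds  (d = 1)
x = 0: LHS = 0³ - 0² + 1 = 1, RHS = 2·0² + 2·0 = 0; 1 ≠ 0 — holds  (d = 1)
x = 1: LHS = 1³ - 1² + 1 = 1, RHS = 2·1² + 2·1 = 4; 1 ≠ 4 — holds  (d = -3)
x = 3: LHS = 3³ - 3² + 1 = 19, RHS = 2·3² + 2·3 = 24; 19 ≠ 24 — holds  (d = -5)
x = 4: LHS = 4³ - 4² + 1 = 49, RHS = 2·4² + 2·4 = 40; 49 ≠ 40 — holds  (d = 9)
Away from these crossings d keeps a constant sign, and checking every integer in [-1000, 1000] confirms d ≠ 0 throughout. Hence the two sides are never equal, so the relation holds for every integer in [-1000, 1000].

No counterexample exists.

Answer: True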